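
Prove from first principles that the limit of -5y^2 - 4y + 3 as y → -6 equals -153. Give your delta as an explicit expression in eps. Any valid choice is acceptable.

Let eps > 0. We want delta > 0 such that 0 < |y + 6| < delta implies |(-5y^2 - 4y + 3) + 153| < eps.
(-5y^2 - 4y + 3) + 153 = -5y^2 - 4y + 156 = (y + 6)(-5y + 26).
So |(-5y^2 - 4y + 3) + 153| = |y + 6|·|-5y + 26|.
Assume first that |y + 6| < 1, so |y| < 7. Then |-5y + 26| ≤ 5·7 + 26 = 61.
Hence |(-5y^2 - 4y + 3) + 153| ≤ 61|y + 6| < eps provided |y + 6| < eps/61.
Choosing delta = min(1, eps/61) ensures both conditions, hence |(-5y^2 - 4y + 3) + 153| < eps.

delta = min(1, eps/61)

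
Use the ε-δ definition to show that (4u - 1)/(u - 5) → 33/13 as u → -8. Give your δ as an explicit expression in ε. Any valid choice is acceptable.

δ = min(13/2, (169/38)ε)

Let ε > 0 be given. We want δ > 0 with 0 < |u + 8| < δ ⇒ |(4u - 1)/(u - 5) − (33/13)| < ε.
Combining over a common denominator, (4u - 1)/(u - 5) − (33/13) = [(4u - 1)·(-13) − (-33)·(u - 5)] / [(-13)·(u - 5)] = -19(u + 8) / ((-13)(u - 5)).
So |(4u - 1)/(u - 5) − (33/13)| = 19|u + 8| / (13·|u − 5|).
Restrict δ ≤ 13/2. Then |u + 8| < 13/2 gives |u − 5| = |(u + 8) + (-13)| ≥ 13 − 13/2 = 13/2.
Hence |(4u - 1)/(u - 5) − (33/13)| < 19|u + 8|/(13·(13/2)) = (38/169)|u + 8|, which is < ε once |u + 8| < (169/38)ε.
Take δ = min(13/2, (169/38)ε). Then 0 < |u + 8| < δ forces both bounds, so |(4u - 1)/(u - 5) − (33/13)| < ε.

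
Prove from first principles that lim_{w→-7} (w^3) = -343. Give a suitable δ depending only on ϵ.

δ = min(2, ϵ/193)

Suppose ϵ > 0. We seek δ > 0 with 0 < |w + 7| < δ ⇒ |w^3 + 343| < ϵ.
Factor: w^3 + 343 = (w + 7)(w^2 - 7w + 49), so |w^3 + 343| = |w + 7|·|w^2 - 7w + 49|.
Restrict δ ≤ 2. Then |w + 7| < 2 gives |w| < 9, so by the triangle inequality |w^2 - 7w + 49| ≤ 9^2 + 7·9 + 49 = 193.
Hence |w^3 + 343| ≤ 193|w + 7|, which is < ϵ once |w + 7| < ϵ/193.
Take δ = min(2, ϵ/193). If 0 < |w + 7| < δ then both bounds hold and |w^3 + 343| ≤ 193|w + 7| < 193·(ϵ/193) = ϵ.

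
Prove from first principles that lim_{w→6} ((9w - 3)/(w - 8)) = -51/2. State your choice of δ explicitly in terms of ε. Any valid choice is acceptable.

δ = min(1, (2/69)ε)

Let ε > 0 be given. We want δ > 0 with 0 < |w − 6| < δ ⇒ |(9w - 3)/(w - 8) + 51/2| < ε.
Combining over a common denominator, (9w - 3)/(w - 8) + 51/2 = [(9w - 3)·(-2) − 51·(w - 8)] / [(-2)·(w - 8)] = -69(w − 6) / ((-2)(w - 8)).
So |(9w - 3)/(w - 8) + 51/2| = 69|w − 6| / (2·|w − 8|).
Restrict δ ≤ 1. Then |w − 6| < 1 gives |w − 8| = |(w − 6) + (-2)| ≥ 2 − 1 = 1.
Hence |(9w - 3)/(w - 8) + 51/2| < 69|w − 6|/(2·1) = (69/2)|w − 6|, which is < ε once |w − 6| < (2/69)ε.
Take δ = min(1, (2/69)ε). Then 0 < |w − 6| < δ forces both bounds, so |(9w - 3)/(w - 8) + 51/2| < ε.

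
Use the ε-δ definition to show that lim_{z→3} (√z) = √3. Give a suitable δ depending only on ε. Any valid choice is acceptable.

δ = min(3, √3·ε)

Fix ε > 0. We want δ > 0 such that 0 < |z − 3| < δ implies |√z − √3| < ε.
Rationalise: √z − √3 = (z − 3)/(√z + √3), so |√z − √3| = |z − 3|/(√z + √3).
Restrict δ ≤ 3 so that |z − 3| < 3 forces z > 0, and then √z + √3 > √3.
Hence |√z − √3| < |z − 3|/√3, which is < ε once |z − 3| < √3·ε.
Take δ = min(3, √3·ε). If 0 < |z − 3| < δ then z > 0 and |√z − √3| < |z − 3|/√3 < ε.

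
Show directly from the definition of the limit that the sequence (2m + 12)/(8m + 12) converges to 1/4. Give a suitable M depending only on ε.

M = (9/8)/ε

Let ε > 0 be given. For m ≥ 1, |(2m + 12)/(8m + 12) − (1/4)| = |72|/(8(8m + 12)) = 72/(8(8m + 12)).
Since 8m + 12 ≥ 8m for m ≥ 1, this is ≤ 72/(8·8m) = (9/8)/m.
So |(2m + 12)/(8m + 12) − (1/4)| < ε whenever m > (9/8)/ε.
Take M = (9/8)/ε. If m > M then |(2m + 12)/(8m + 12) − (1/4)| ≤ (9/8)/m < ε.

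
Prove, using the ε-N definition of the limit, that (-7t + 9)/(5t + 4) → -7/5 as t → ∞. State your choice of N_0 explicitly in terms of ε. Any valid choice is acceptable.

Suppose ε > 0. We seek N_0 > 0 such that t > N_0 implies |(-7t + 9)/(5t + 4) + 7/5| < ε.
(-7t + 9)/(5t + 4) + 7/5 = (5(-7t + 9) − (-7)(5t + 4)) / (5(5t + 4)) = 73/(5(5t + 4)).
For t > 0 we have 5t + 4 > 5t, so |(-7t + 9)/(5t + 4) + 7/5| = 73/(5(5t + 4)) < 73/(5·5t) = (73/25)/t.
Thus |(-7t + 9)/(5t + 4) + 7/5| < ε whenever t > (73/25)/ε.
Take N_0 = (73/25)/ε. If t > N_0 then |(-7t + 9)/(5t + 4) + 7/5| < (73/25)/t < ε.

N_0 = (73/25)/ε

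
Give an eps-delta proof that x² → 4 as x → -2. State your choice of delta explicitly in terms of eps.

delta = min(1, eps/5)

Let eps > 0. We seek delta > 0 with 0 < |x + 2| < delta ⇒ |x² − 4| < eps.
Factor: x² − 4 = (x + 2)(x - 2), so |x² − 4| = |x + 2|·|x - 2|.
Restrict delta ≤ 1. Then |x + 2| < 1 gives |x| < 3, so by the triangle inequality |x - 2| ≤ 3 + 2 = 5.
Hence |x² − 4| ≤ 5|x + 2|, which is < eps once |x + 2| < eps/5.
Take delta = min(1, eps/5). If 0 < |x + 2| < delta then both bounds hold and |x² − 4| ≤ 5|x + 2| < 5·(eps/5) = eps.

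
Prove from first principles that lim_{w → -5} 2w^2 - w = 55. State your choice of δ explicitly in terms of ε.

δ = min(1, ε/23)

Fix ε > 0. We want δ > 0 such that 0 < |w + 5| < δ implies |(2w^2 - w) − 55| < ε.
(2w^2 - w) − 55 = 2w^2 - w - 55 = (w + 5)(2w - 11).
So |(2w^2 - w) − 55| = |w + 5|·|2w - 11|.
Assume first that |w + 5| < 1, so |w| < 6. Then |2w - 11| ≤ 2·6 + 11 = 23.
Hence |(2w^2 - w) − 55| ≤ 23|w + 5| < ε provided |w + 5| < ε/23.
Take δ = min(1, ε/23). Then 0 < |w + 5| < δ gives both |w + 5| < 1 and |w + 5| < ε/23, so |(2w^2 - w) − 55| < ε.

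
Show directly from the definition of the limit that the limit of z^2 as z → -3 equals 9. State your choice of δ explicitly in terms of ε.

Suppose ε > 0. We seek δ > 0 with 0 < |z + 3| < δ ⇒ |z^2 − 9| < ε.
Factor: z^2 − 9 = (z + 3)(z - 3), so |z^2 − 9| = |z + 3|·|z - 3|.
Impose δ ≤ 2 so that |z| < 5; then |z - 3| ≤ 8.
Hence |z^2 − 9| ≤ 8|z + 3|, which is < ε once |z + 3| < ε/8.
Take δ = min(2, ε/8). If 0 < |z + 3| < δ then both bounds hold and |z^2 − 9| ≤ 8|z + 3| < 8·(ε/8) = ε.

δ = min(2, ε/8)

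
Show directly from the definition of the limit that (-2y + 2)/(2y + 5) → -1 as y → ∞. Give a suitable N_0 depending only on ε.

Suppose ε > 0. We seek N_0 > 0 such that y > N_0 implies |(-2y + 2)/(2y + 5) + 1| < ε.
(-2y + 2)/(2y + 5) + 1 = (2(-2y + 2) − (-2)(2y + 5)) / (2(2y + 5)) = 14/(2(2y + 5)).
For y > 0 we have 2y + 5 > 2y, so |(-2y + 2)/(2y + 5) + 1| = 14/(2(2y + 5)) < 14/(2·2y) = (7/2)/y.
Thus |(-2y + 2)/(2y + 5) + 1| < ε whenever y > (7/2)/ε.
Take N_0 = (7/2)/ε. If y > N_0 then |(-2y + 2)/(2y + 5) + 1| < (7/2)/y < ε.

N_0 = (7/2)/ε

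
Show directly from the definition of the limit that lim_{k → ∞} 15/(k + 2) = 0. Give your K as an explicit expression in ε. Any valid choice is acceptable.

Suppose ε > 0. For k ≥ 1, |15/(k + 2) − 0| = 15/(k + 2) ≤ 15/k.
We need 15/k < ε, i.e. k > 15/ε.
Take K = 15/ε. If k > K then |15/(k + 2)| ≤ 15/k < ε.

K = 15/ε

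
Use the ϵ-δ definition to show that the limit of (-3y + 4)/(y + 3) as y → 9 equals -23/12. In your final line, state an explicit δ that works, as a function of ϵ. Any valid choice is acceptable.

δ = min(6, (72/13)ϵ)

Suppose ϵ > 0. We want δ > 0 with 0 < |y − 9| < δ ⇒ |(-3y + 4)/(y + 3) + 23/12| < ϵ.
Combining over a common denominator, (-3y + 4)/(y + 3) + 23/12 = [(-3y + 4)·12 − (-23)·(y + 3)] / [12·(y + 3)] = -13(y − 9) / (12(y + 3)).
So |(-3y + 4)/(y + 3) + 23/12| = 13|y − 9| / (12·|y + 3|).
Require δ ≤ 6, so |y + 3| ≥ |12| − |y − 9| > 12 − 6 = 6.
Hence |(-3y + 4)/(y + 3) + 23/12| < 13|y − 9|/(12·6) = (13/72)|y − 9|, which is < ϵ once |y − 9| < (72/13)ϵ.
Take δ = min(6, (72/13)ϵ). Then 0 < |y − 9| < δ forces both bounds, so |(-3y + 4)/(y + 3) + 23/12| < ϵ.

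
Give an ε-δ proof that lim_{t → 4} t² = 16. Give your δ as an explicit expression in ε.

δ = min(2, ε/10)

Fix ε > 0. We seek δ > 0 with 0 < |t − 4| < δ ⇒ |t² − 16| < ε.
Factor: t² − 16 = (t − 4)(t + 4), so |t² − 16| = |t − 4|·|t + 4|.
Restrict δ ≤ 2. Then |t − 4| < 2 gives |t| < 6, so by the triangle inequality |t + 4| ≤ 6 + 4 = 10.
Hence |t² − 16| ≤ 10|t − 4|, which is < ε once |t − 4| < ε/10.
Take δ = min(2, ε/10). If 0 < |t − 4| < δ then both bounds hold and |t² − 16| ≤ 10|t − 4| < 10·(ε/10) = ε.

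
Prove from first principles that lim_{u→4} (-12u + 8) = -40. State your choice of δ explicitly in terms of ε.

δ = ε/12

Let ε > 0. We need δ > 0 so that 0 < |u − 4| < δ implies |(-12u + 8) + 40| < ε.
|(-12u + 8) + 40| = |-12u + 48| = 12|u − 4|.
Thus it suffices that |u − 4| < ε/12.
Choosing δ = ε/12 gives |(-12u + 8) + 40| = 12|u − 4| < ε whenever |u − 4| < δ.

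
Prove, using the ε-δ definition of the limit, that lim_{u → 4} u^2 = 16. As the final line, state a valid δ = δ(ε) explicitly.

Let ε > 0. We seek δ > 0 with 0 < |u − 4| < δ ⇒ |u^2 − 16| < ε.
Factor: u^2 − 16 = (u − 4)(u + 4), so |u^2 − 16| = |u − 4|·|u + 4|.
Restrict δ ≤ 2. Then |u − 4| < 2 gives |u| < 6, so by the triangle inequality |u + 4| ≤ 6 + 4 = 10.
Hence |u^2 − 16| ≤ 10|u − 4|, which is < ε once |u − 4| < ε/10.
Take δ = min(2, ε/10). If 0 < |u − 4| < δ then both bounds hold and |u^2 − 16| ≤ 10|u − 4| < 10·(ε/10) = ε.

δ = min(2, ε/10)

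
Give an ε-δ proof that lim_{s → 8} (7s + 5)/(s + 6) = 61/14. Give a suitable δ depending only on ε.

δ = min(7, (98/37)ε)

Fix ε > 0. We want δ > 0 with 0 < |s − 8| < δ ⇒ |(7s + 5)/(s + 6) − (61/14)| < ε.
Combining over a common denominator, (7s + 5)/(s + 6) − (61/14) = [(7s + 5)·14 − 61·(s + 6)] / [14·(s + 6)] = 37(s − 8) / (14(s + 6)).
So |(7s + 5)/(s + 6) − (61/14)| = 37|s − 8| / (14·|s + 6|).
Restrict δ ≤ 7. Then |s − 8| < 7 gives |s + 6| = |(s − 8) + 14| ≥ 14 − 7 = 7.
Hence |(7s + 5)/(s + 6) − (61/14)| < 37|s − 8|/(14·7) = (37/98)|s − 8|, which is < ε once |s − 8| < (98/37)ε.
Take δ = min(7, (98/37)ε). Then 0 < |s − 8| < δ forces both bounds, so |(7s + 5)/(s + 6) − (61/14)| < ε.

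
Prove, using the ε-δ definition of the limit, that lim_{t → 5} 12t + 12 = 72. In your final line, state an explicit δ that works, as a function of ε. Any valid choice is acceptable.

Fix ε > 0. We need δ > 0 so that 0 < |t − 5| < δ implies |(12t + 12) − 72| < ε.
|(12t + 12) − 72| = |12t - 60| = 12|t − 5|.
So 12|t − 5| < ε exactly when |t − 5| < ε/12.
Choosing δ = ε/12 gives |(12t + 12) − 72| = 12|t − 5| < ε whenever |t − 5| < δ.

δ = ε/12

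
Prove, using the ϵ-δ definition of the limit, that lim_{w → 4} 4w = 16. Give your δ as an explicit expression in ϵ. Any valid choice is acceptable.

δ = ϵ/4

Suppose ϵ > 0. We need δ > 0 so that 0 < |w − 4| < δ implies |(4w) − 16| < ϵ.
|(4w) − 16| = |4w - 16| = 4|w − 4|.
Thus it suffices that |w − 4| < ϵ/4.
Choosing δ = ϵ/4 gives |(4w) − 16| = 4|w − 4| < ϵ whenever |w − 4| < δ.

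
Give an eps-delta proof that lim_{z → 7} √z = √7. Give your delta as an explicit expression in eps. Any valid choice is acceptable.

Let eps > 0. We want delta > 0 such that 0 < |z − 7| < delta implies |√z − √7| < eps.
Multiplying by the conjugate, |√z − √7| = |z − 7|/(√z + √7).
Restrict delta ≤ 7 so that |z − 7| < 7 forces z > 0, and then √z + √7 > √7.
Hence |√z − √7| < |z − 7|/√7, which is < eps once |z − 7| < √7·eps.
Take delta = min(7, √7·eps). If 0 < |z − 7| < delta then z > 0 and |√z − √7| < |z − 7|/√7 < eps.

delta = min(7, √7·eps)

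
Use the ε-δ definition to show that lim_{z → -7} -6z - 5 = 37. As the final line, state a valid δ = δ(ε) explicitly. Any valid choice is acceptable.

δ = ε/6

Let ε > 0 be given. We need δ > 0 so that 0 < |z + 7| < δ implies |(-6z - 5) − 37| < ε.
|(-6z - 5) − 37| = |-6z - 42| = 6|z + 7|.
So 6|z + 7| < ε exactly when |z + 7| < ε/6.
Choosing δ = ε/6 gives |(-6z - 5) − 37| = 6|z + 7| < ε whenever |z + 7| < δ.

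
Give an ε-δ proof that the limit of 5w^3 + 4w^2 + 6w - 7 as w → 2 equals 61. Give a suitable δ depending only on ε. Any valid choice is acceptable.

Let ε > 0. We want δ > 0 such that 0 < |w − 2| < δ implies |(5w^3 + 4w^2 + 6w - 7) − 61| < ε.
(5w^3 + 4w^2 + 6w - 7) − 61 = 5w^3 + 4w^2 + 6w - 68 = (w − 2)(5w^2 + 14w + 34).
So |(5w^3 + 4w^2 + 6w - 7) − 61| = |w − 2|·|5w^2 + 14w + 34|.
Assume first that |w − 2| < 2, so |w| < 4. Then |5w^2 + 14w + 34| ≤ 5·4^2 + 14·4 + 34 = 170.
Hence |(5w^3 + 4w^2 + 6w - 7) − 61| ≤ 170|w − 2| < ε provided |w − 2| < ε/170.
Choosing δ = min(2, ε/170) ensures both conditions, hence |(5w^3 + 4w^2 + 6w - 7) − 61| < ε.

δ = min(2, ε/170)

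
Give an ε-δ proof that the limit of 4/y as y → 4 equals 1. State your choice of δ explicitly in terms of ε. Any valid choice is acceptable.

δ = min(2, 2ε)

Let ε > 0 be given. We seek δ > 0 such that 0 < |y − 4| < δ implies |4/y − 1| < ε.
|4/y − 1| = 4·|4 − y|/(4·|y|) = 4|y − 4|/(4|y|).
Restrict δ ≤ 2. Then |y − 4| < 2 gives |y| > 2, so 4|y| > 8.
Then |4/y − 1| < 4|y − 4|/8, which is < ε when |y − 4| < 2ε.
Take δ = min(2, 2ε). Then 0 < |y − 4| < δ gives both |y − 4| < 2 and |y − 4| < 2ε, so |4/y − 1| < ε.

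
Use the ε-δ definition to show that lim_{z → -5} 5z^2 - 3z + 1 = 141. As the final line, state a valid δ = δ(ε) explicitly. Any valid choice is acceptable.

Let ε > 0. We want δ > 0 such that 0 < |z + 5| < δ implies |(5z^2 - 3z + 1) − 141| < ε.
(5z^2 - 3z + 1) − 141 = 5z^2 - 3z - 140 = (z + 5)(5z - 28).
So |(5z^2 - 3z + 1) − 141| = |z + 5|·|5z - 28|.
Require δ ≤ 1. Then |z + 5| < 1 gives |z| < 6, and by the triangle inequality |5z - 28| ≤ 5·6 + 28 = 58.
Hence |(5z^2 - 3z + 1) − 141| ≤ 58|z + 5| < ε provided |z + 5| < ε/58.
Take δ = min(1, ε/58). Then 0 < |z + 5| < δ gives both |z + 5| < 1 and |z + 5| < ε/58, so |(5z^2 - 3z + 1) − 141| < ε.

δ = min(1, ε/58)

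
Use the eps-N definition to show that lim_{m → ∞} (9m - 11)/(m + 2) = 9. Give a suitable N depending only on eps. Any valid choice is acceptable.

Suppose eps > 0. For m ≥ 1, |(9m - 11)/(m + 2) − 9| = |-29|/((m + 2)) = 29/((m + 2)).
Since m + 2 ≥ m for m ≥ 1, this is ≤ 29/(m) = 29/m.
So |(9m - 11)/(m + 2) − 9| < eps whenever m > 29/eps.
Take N = 29/eps. If m > N then |(9m - 11)/(m + 2) − 9| ≤ 29/m < eps.

N = 29/eps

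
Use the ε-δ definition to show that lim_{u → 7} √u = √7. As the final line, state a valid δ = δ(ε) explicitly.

Let ε > 0. We want δ > 0 such that 0 < |u − 7| < δ implies |√u − √7| < ε.
Rationalise: √u − √7 = (u − 7)/(√u + √7), so |√u − √7| = |u − 7|/(√u + √7).
Restrict δ ≤ 7 so that |u − 7| < 7 forces u > 0, and then √u + √7 > √7.
Hence |√u − √7| < |u − 7|/√7, which is < ε once |u − 7| < √7·ε.
Take δ = min(7, √7·ε). If 0 < |u − 7| < δ then u > 0 and |√u − √7| < |u − 7|/√7 < ε.

δ = min(7, √7·ε)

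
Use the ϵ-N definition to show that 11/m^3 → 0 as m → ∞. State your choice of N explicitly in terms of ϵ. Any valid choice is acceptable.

Let ϵ > 0. For m ≥ 1, |11/m^3 − 0| = 11/m^3.
11/m^3 < ϵ ⇔ m^3 > 11/ϵ ⇔ m > (11/ϵ)^{1/3}.
Take N = (11/ϵ)^{1/3}. Then m > N implies 11/m^3 < ϵ.

N = (11/ϵ)^{1/3}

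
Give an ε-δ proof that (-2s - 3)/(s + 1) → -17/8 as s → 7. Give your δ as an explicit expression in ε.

Let ε > 0. We want δ > 0 with 0 < |s − 7| < δ ⇒ |(-2s - 3)/(s + 1) + 17/8| < ε.
Combining over a common denominator, (-2s - 3)/(s + 1) + 17/8 = [(-2s - 3)·8 − (-17)·(s + 1)] / [8·(s + 1)] = 1(s − 7) / (8(s + 1)).
So |(-2s - 3)/(s + 1) + 17/8| = |s − 7| / (8·|s + 1|).
Restrict δ ≤ 4. Then |s − 7| < 4 gives |s + 1| = |(s − 7) + 8| ≥ 8 − 4 = 4.
Hence |(-2s - 3)/(s + 1) + 17/8| < |s − 7|/(8·4) = (1/32)|s − 7|, which is < ε once |s − 7| < 32ε.
Take δ = min(4, 32ε). Then 0 < |s − 7| < δ forces both bounds, so |(-2s - 3)/(s + 1) + 17/8| < ε.

δ = min(4, 32ε)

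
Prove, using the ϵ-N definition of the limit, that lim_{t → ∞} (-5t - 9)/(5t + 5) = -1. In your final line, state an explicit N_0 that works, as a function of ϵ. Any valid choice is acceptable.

N_0 = (4/5)/ϵ

Let ϵ > 0 be given. We seek N_0 > 0 such that t > N_0 implies |(-5t - 9)/(5t + 5) + 1| < ϵ.
(-5t - 9)/(5t + 5) + 1 = (5(-5t - 9) − (-5)(5t + 5)) / (5(5t + 5)) = -20/(5(5t + 5)).
For t > 0 we have 5t + 5 > 5t, so |(-5t - 9)/(5t + 5) + 1| = 20/(5(5t + 5)) < 20/(5·5t) = (4/5)/t.
Thus |(-5t - 9)/(5t + 5) + 1| < ϵ whenever t > (4/5)/ϵ.
Take N_0 = (4/5)/ϵ. If t > N_0 then |(-5t - 9)/(5t + 5) + 1| < (4/5)/t < ϵ.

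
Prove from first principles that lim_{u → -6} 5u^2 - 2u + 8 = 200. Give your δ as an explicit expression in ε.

Suppose ε > 0. We want δ > 0 such that 0 < |u + 6| < δ implies |(5u^2 - 2u + 8) − 200| < ε.
(5u^2 - 2u + 8) − 200 = 5u^2 - 2u - 192 = (u + 6)(5u - 32).
So |(5u^2 - 2u + 8) − 200| = |u + 6|·|5u - 32|.
Assume first that |u + 6| < 2, so |u| < 8. Then |5u - 32| ≤ 5·8 + 32 = 72.
Hence |(5u^2 - 2u + 8) − 200| ≤ 72|u + 6| < ε provided |u + 6| < ε/72.
Choosing δ = min(2, ε/72) ensures both conditions, hence |(5u^2 - 2u + 8) − 200| < ε.

δ = min(2, ε/72)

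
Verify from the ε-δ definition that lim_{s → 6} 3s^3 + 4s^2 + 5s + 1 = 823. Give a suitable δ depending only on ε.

δ = min(2, ε/505)

Fix ε > 0. We want δ > 0 such that 0 < |s − 6| < δ implies |(3s^3 + 4s^2 + 5s + 1) − 823| < ε.
(3s^3 + 4s^2 + 5s + 1) − 823 = 3s^3 + 4s^2 + 5s - 822 = (s − 6)(3s^2 + 22s + 137).
So |(3s^3 + 4s^2 + 5s + 1) − 823| = |s − 6|·|3s^2 + 22s + 137|.
Assume first that |s − 6| < 2, so |s| < 8. Then |3s^2 + 22s + 137| ≤ 3·8^2 + 22·8 + 137 = 505.
Hence |(3s^3 + 4s^2 + 5s + 1) − 823| ≤ 505|s − 6| < ε provided |s − 6| < ε/505.
Take δ = min(2, ε/505). Then 0 < |s − 6| < δ gives both |s − 6| < 2 and |s − 6| < ε/505, so |(3s^3 + 4s^2 + 5s + 1) − 823| < ε.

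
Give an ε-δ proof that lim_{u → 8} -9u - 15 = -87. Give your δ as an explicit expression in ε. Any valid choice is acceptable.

δ = ε/9

Fix ε > 0. We need δ > 0 so that 0 < |u − 8| < δ implies |(-9u - 15) + 87| < ε.
|(-9u - 15) + 87| = |-9u + 72| = 9|u − 8|.
So 9|u − 8| < ε exactly when |u − 8| < ε/9.
Take δ = ε/9. If 0 < |u − 8| < δ then |(-9u - 15) + 87| = 9|u − 8| < 9·(ε/9) = ε.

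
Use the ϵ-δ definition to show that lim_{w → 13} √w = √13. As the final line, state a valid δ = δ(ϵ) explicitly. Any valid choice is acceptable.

δ = min(13, √13·ϵ)

Fix ϵ > 0. We want δ > 0 such that 0 < |w − 13| < δ implies |√w − √13| < ϵ.
Multiplying by the conjugate, |√w − √13| = |w − 13|/(√w + √13).
Restrict δ ≤ 13 so that |w − 13| < 13 forces w > 0, and then √w + √13 > √13.
Hence |√w − √13| < |w − 13|/√13, which is < ϵ once |w − 13| < √13·ϵ.
Take δ = min(13, √13·ϵ). If 0 < |w − 13| < δ then w > 0 and |√w − √13| < |w − 13|/√13 < ϵ.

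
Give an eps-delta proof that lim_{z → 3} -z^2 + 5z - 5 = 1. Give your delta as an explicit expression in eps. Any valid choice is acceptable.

delta = min(1, eps/6)

Let eps > 0 be given. We want delta > 0 such that 0 < |z − 3| < delta implies |(-z^2 + 5z - 5) − 1| < eps.
(-z^2 + 5z - 5) − 1 = -z^2 + 5z - 6 = (z − 3)(-z + 2).
So |(-z^2 + 5z - 5) − 1| = |z − 3|·|-z + 2|.
Require delta ≤ 1. Then |z − 3| < 1 gives |z| < 4, and by the triangle inequality |-z + 2| ≤ 4 + 2 = 6.
Hence |(-z^2 + 5z - 5) − 1| ≤ 6|z − 3| < eps provided |z − 3| < eps/6.
Choosing delta = min(1, eps/6) ensures both conditions, hence |(-z^2 + 5z - 5) − 1| < eps.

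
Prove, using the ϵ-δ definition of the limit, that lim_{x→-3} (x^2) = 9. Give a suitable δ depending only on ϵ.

δ = min(1, ϵ/7)

Suppose ϵ > 0. We seek δ > 0 with 0 < |x + 3| < δ ⇒ |x^2 − 9| < ϵ.
Factor: x^2 − 9 = (x + 3)(x - 3), so |x^2 − 9| = |x + 3|·|x - 3|.
Impose δ ≤ 1 so that |x| < 4; then |x - 3| ≤ 7.
Hence |x^2 − 9| ≤ 7|x + 3|, which is < ϵ once |x + 3| < ϵ/7.
Take δ = min(1, ϵ/7). If 0 < |x + 3| < δ then both bounds hold and |x^2 − 9| ≤ 7|x + 3| < 7·(ϵ/7) = ϵ.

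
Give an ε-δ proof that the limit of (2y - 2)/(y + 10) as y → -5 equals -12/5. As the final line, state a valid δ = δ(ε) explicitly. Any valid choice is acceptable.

Let ε > 0 be given. We want δ > 0 with 0 < |y + 5| < δ ⇒ |(2y - 2)/(y + 10) + 12/5| < ε.
Combining over a common denominator, (2y - 2)/(y + 10) + 12/5 = [(2y - 2)·5 − (-12)·(y + 10)] / [5·(y + 10)] = 22(y + 5) / (5(y + 10)).
So |(2y - 2)/(y + 10) + 12/5| = 22|y + 5| / (5·|y + 10|).
Restrict δ ≤ 5/2. Then |y + 5| < 5/2 gives |y + 10| = |(y + 5) + 5| ≥ 5 − 5/2 = 5/2.
Hence |(2y - 2)/(y + 10) + 12/5| < 22|y + 5|/(5·(5/2)) = (44/25)|y + 5|, which is < ε once |y + 5| < (25/44)ε.
Take δ = min(5/2, (25/44)ε). Then 0 < |y + 5| < δ forces both bounds, so |(2y - 2)/(y + 10) + 12/5| < ε.

δ = min(5/2, (25/44)ε)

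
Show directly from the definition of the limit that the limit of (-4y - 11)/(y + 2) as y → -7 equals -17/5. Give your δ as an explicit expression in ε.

δ = min(5/2, (25/6)ε)

Let ε > 0 be given. We want δ > 0 with 0 < |y + 7| < δ ⇒ |(-4y - 11)/(y + 2) + 17/5| < ε.
Combining over a common denominator, (-4y - 11)/(y + 2) + 17/5 = [(-4y - 11)·(-5) − 17·(y + 2)] / [(-5)·(y + 2)] = 3(y + 7) / ((-5)(y + 2)).
So |(-4y - 11)/(y + 2) + 17/5| = 3|y + 7| / (5·|y + 2|).
Restrict δ ≤ 5/2. Then |y + 7| < 5/2 gives |y + 2| = |(y + 7) + (-5)| ≥ 5 − 5/2 = 5/2.
Hence |(-4y - 11)/(y + 2) + 17/5| < 3|y + 7|/(5·(5/2)) = (6/25)|y + 7|, which is < ε once |y + 7| < (25/6)ε.
Take δ = min(5/2, (25/6)ε). Then 0 < |y + 7| < δ forces both bounds, so |(-4y - 11)/(y + 2) + 17/5| < ε.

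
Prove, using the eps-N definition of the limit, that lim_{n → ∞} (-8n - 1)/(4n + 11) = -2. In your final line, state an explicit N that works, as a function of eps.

N = (21/4)/eps

Suppose eps > 0. For n ≥ 1, |(-8n - 1)/(4n + 11) + 2| = |84|/(4(4n + 11)) = 84/(4(4n + 11)).
Since 4n + 11 ≥ 4n for n ≥ 1, this is ≤ 84/(4·4n) = (21/4)/n.
So |(-8n - 1)/(4n + 11) + 2| < eps whenever n > (21/4)/eps.
Take N = (21/4)/eps. If n > N then |(-8n - 1)/(4n + 11) + 2| ≤ (21/4)/n < eps.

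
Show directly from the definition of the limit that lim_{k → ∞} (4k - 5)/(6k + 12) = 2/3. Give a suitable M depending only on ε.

M = (13/6)/ε

Let ε > 0 be given. For k ≥ 1, |(4k - 5)/(6k + 12) − (2/3)| = |-78|/(6(6k + 12)) = 78/(6(6k + 12)).
Since 6k + 12 ≥ 6k for k ≥ 1, this is ≤ 78/(6·6k) = (13/6)/k.
So |(4k - 5)/(6k + 12) − (2/3)| < ε whenever k > (13/6)/ε.
Take M = (13/6)/ε. If k > M then |(4k - 5)/(6k + 12) − (2/3)| ≤ (13/6)/k < ε.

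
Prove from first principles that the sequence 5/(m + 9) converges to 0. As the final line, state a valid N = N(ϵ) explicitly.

Let ϵ > 0 be given. For m ≥ 1, |5/(m + 9) − 0| = 5/(m + 9) ≤ 5/m.
We need 5/m < ϵ, i.e. m > 5/ϵ.
Take N = 5/ϵ. If m > N then |5/(m + 9)| ≤ 5/m < ϵ.

N = 5/ϵ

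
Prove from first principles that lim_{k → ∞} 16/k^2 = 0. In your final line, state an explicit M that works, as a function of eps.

M = (16/eps)^{1/2}

Let eps > 0 be given. For k ≥ 1, |16/k^2 − 0| = 16/k^2.
16/k^2 < eps ⇔ k^2 > 16/eps ⇔ k > (16/eps)^{1/2}.
Take M = (16/eps)^{1/2}. Then k > M implies 16/k^2 < eps.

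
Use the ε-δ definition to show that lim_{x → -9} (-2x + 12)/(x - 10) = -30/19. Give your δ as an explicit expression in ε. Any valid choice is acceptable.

δ = min(19/2, (361/16)ε)

Let ε > 0. We want δ > 0 with 0 < |x + 9| < δ ⇒ |(-2x + 12)/(x - 10) + 30/19| < ε.
Combining over a common denominator, (-2x + 12)/(x - 10) + 30/19 = [(-2x + 12)·(-19) − 30·(x - 10)] / [(-19)·(x - 10)] = 8(x + 9) / ((-19)(x - 10)).
So |(-2x + 12)/(x - 10) + 30/19| = 8|x + 9| / (19·|x − 10|).
Restrict δ ≤ 19/2. Then |x + 9| < 19/2 gives |x − 10| = |(x + 9) + (-19)| ≥ 19 − 19/2 = 19/2.
Hence |(-2x + 12)/(x - 10) + 30/19| < 8|x + 9|/(19·(19/2)) = (16/361)|x + 9|, which is < ε once |x + 9| < (361/16)ε.
Take δ = min(19/2, (361/16)ε). Then 0 < |x + 9| < δ forces both bounds, so |(-2x + 12)/(x - 10) + 30/19| < ε.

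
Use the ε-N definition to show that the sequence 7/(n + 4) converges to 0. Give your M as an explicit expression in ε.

M = 7/ε

Let ε > 0 be given. For n ≥ 1, |7/(n + 4) − 0| = 7/(n + 4) ≤ 7/n.
We need 7/n < ε, i.e. n > 7/ε.
Take M = 7/ε. If n > M then |7/(n + 4)| ≤ 7/n < ε.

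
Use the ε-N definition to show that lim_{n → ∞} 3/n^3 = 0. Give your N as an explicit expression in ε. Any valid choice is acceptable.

Let ε > 0. For n ≥ 1, |3/n^3 − 0| = 3/n^3.
3/n^3 < ε ⇔ n^3 > 3/ε ⇔ n > (3/ε)^{1/3}.
Take N = (3/ε)^{1/3}. Then n > N implies 3/n^3 < ε.

N = (3/ε)^{1/3}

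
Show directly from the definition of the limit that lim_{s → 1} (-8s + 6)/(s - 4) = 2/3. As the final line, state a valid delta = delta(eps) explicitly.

delta = min(3/2, (9/52)eps)

Let eps > 0. We want delta > 0 with 0 < |s − 1| < delta ⇒ |(-8s + 6)/(s - 4) − (2/3)| < eps.
Combining over a common denominator, (-8s + 6)/(s - 4) − (2/3) = [(-8s + 6)·(-3) − (-2)·(s - 4)] / [(-3)·(s - 4)] = 26(s − 1) / ((-3)(s - 4)).
So |(-8s + 6)/(s - 4) − (2/3)| = 26|s − 1| / (3·|s − 4|).
Require delta ≤ 3/2, so |s − 4| ≥ |-3| − |s − 1| > 3 − 3/2 = 3/2.
Hence |(-8s + 6)/(s - 4) − (2/3)| < 26|s − 1|/(3·(3/2)) = (52/9)|s − 1|, which is < eps once |s − 1| < (9/52)eps.
Take delta = min(3/2, (9/52)eps). Then 0 < |s − 1| < delta forces both bounds, so |(-8s + 6)/(s - 4) − (2/3)| < eps.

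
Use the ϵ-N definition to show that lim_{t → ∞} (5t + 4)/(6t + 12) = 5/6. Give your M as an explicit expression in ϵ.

Suppose ϵ > 0. We seek M > 0 such that t > M implies |(5t + 4)/(6t + 12) − (5/6)| < ϵ.
(5t + 4)/(6t + 12) − (5/6) = (6(5t + 4) − 5(6t + 12)) / (6(6t + 12)) = -36/(6(6t + 12)).
For t > 0 we have 6t + 12 > 6t, so |(5t + 4)/(6t + 12) − (5/6)| = 36/(6(6t + 12)) < 36/(6·6t) = 1/t.
Thus |(5t + 4)/(6t + 12) − (5/6)| < ϵ whenever t > 1/ϵ.
Take M = 1/ϵ. If t > M then |(5t + 4)/(6t + 12) − (5/6)| < 1/t < ϵ.

M = 1/ϵ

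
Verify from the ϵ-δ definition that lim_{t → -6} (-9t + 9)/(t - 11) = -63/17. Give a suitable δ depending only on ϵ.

Suppose ϵ > 0. We want δ > 0 with 0 < |t + 6| < δ ⇒ |(-9t + 9)/(t - 11) + 63/17| < ϵ.
Combining over a common denominator, (-9t + 9)/(t - 11) + 63/17 = [(-9t + 9)·(-17) − 63·(t - 11)] / [(-17)·(t - 11)] = 90(t + 6) / ((-17)(t - 11)).
So |(-9t + 9)/(t - 11) + 63/17| = 90|t + 6| / (17·|t − 11|).
Restrict δ ≤ 17/2. Then |t + 6| < 17/2 gives |t − 11| = |(t + 6) + (-17)| ≥ 17 − 17/2 = 17/2.
Hence |(-9t + 9)/(t - 11) + 63/17| < 90|t + 6|/(17·(17/2)) = (180/289)|t + 6|, which is < ϵ once |t + 6| < (289/180)ϵ.
Take δ = min(17/2, (289/180)ϵ). Then 0 < |t + 6| < δ forces both bounds, so |(-9t + 9)/(t - 11) + 63/17| < ϵ.

δ = min(17/2, (289/180)ϵ)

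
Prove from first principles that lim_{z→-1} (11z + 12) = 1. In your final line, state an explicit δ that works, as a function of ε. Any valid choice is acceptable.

Let ε > 0 be given. We need δ > 0 so that 0 < |z + 1| < δ implies |(11z + 12) − 1| < ε.
Since (11z + 12) − 1 = 11(z + 1), we have |(11z + 12) − 1| = 11|z + 1|.
So 11|z + 1| < ε exactly when |z + 1| < ε/11.
Choosing δ = ε/11 gives |(11z + 12) − 1| = 11|z + 1| < ε whenever |z + 1| < δ.

δ = ε/11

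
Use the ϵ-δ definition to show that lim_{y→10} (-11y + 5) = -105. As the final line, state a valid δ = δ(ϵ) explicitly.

Suppose ϵ > 0. We need δ > 0 so that 0 < |y − 10| < δ implies |(-11y + 5) + 105| < ϵ.
|(-11y + 5) + 105| = |-11y + 110| = 11|y − 10|.
So 11|y − 10| < ϵ exactly when |y − 10| < ϵ/11.
Take δ = ϵ/11. If 0 < |y − 10| < δ then |(-11y + 5) + 105| = 11|y − 10| < 11·(ϵ/11) = ϵ.

δ = ϵ/11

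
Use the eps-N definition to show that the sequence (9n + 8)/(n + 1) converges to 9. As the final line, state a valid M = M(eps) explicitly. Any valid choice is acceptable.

Fix eps > 0. For n ≥ 1, |(9n + 8)/(n + 1) − 9| = |-1|/((n + 1)) = 1/((n + 1)).
Since n + 1 ≥ n for n ≥ 1, this is ≤ 1/(n) = 1/n.
So |(9n + 8)/(n + 1) − 9| < eps whenever n > 1/eps.
Take M = 1/eps. If n > M then |(9n + 8)/(n + 1) − 9| ≤ 1/n < eps.

M = 1/eps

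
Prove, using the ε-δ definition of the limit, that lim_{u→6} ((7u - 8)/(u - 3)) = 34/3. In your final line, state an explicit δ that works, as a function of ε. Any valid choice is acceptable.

Suppose ε > 0. We want δ > 0 with 0 < |u − 6| < δ ⇒ |(7u - 8)/(u - 3) − (34/3)| < ε.
Combining over a common denominator, (7u - 8)/(u - 3) − (34/3) = [(7u - 8)·3 − 34·(u - 3)] / [3·(u - 3)] = -13(u − 6) / (3(u - 3)).
So |(7u - 8)/(u - 3) − (34/3)| = 13|u − 6| / (3·|u − 3|).
Restrict δ ≤ 3/2. Then |u − 6| < 3/2 gives |u − 3| = |(u − 6) + 3| ≥ 3 − 3/2 = 3/2.
Hence |(7u - 8)/(u - 3) − (34/3)| < 13|u − 6|/(3·(3/2)) = (26/9)|u − 6|, which is < ε once |u − 6| < (9/26)ε.
Take δ = min(3/2, (9/26)ε). Then 0 < |u − 6| < δ forces both bounds, so |(7u - 8)/(u - 3) − (34/3)| < ε.

δ = min(3/2, (9/26)ε)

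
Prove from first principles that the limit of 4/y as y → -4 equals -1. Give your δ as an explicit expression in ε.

Suppose ε > 0. We seek δ > 0 such that 0 < |y + 4| < δ implies |4/y + 1| < ε.
|4/y + 1| = 4·|-4 − y|/(4·|y|) = 4|y + 4|/(4|y|).
Restrict δ ≤ 2. Then |y + 4| < 2 gives |y| > 2, so 4|y| > 8.
Then |4/y + 1| < 4|y + 4|/8, which is < ε when |y + 4| < 2ε.
Take δ = min(2, 2ε). Then 0 < |y + 4| < δ gives both |y + 4| < 2 and |y + 4| < 2ε, so |4/y + 1| < ε.

δ = min(2, 2ε)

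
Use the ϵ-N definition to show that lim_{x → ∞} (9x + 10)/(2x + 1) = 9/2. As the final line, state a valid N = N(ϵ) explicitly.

N = (11/4)/ϵ

Let ϵ > 0 be given. We seek N > 0 such that x > N implies |(9x + 10)/(2x + 1) − (9/2)| < ϵ.
(9x + 10)/(2x + 1) − (9/2) = (2(9x + 10) − 9(2x + 1)) / (2(2x + 1)) = 11/(2(2x + 1)).
For x > 0 we have 2x + 1 > 2x, so |(9x + 10)/(2x + 1) − (9/2)| = 11/(2(2x + 1)) < 11/(2·2x) = (11/4)/x.
Thus |(9x + 10)/(2x + 1) − (9/2)| < ϵ whenever x > (11/4)/ϵ.
Take N = (11/4)/ϵ. If x > N then |(9x + 10)/(2x + 1) − (9/2)| < (11/4)/x < ϵ.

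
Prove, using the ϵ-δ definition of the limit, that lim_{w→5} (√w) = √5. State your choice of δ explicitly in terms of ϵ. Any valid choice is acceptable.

Let ϵ > 0. We want δ > 0 such that 0 < |w − 5| < δ implies |√w − √5| < ϵ.
Rationalise: √w − √5 = (w − 5)/(√w + √5), so |√w − √5| = |w − 5|/(√w + √5).
Restrict δ ≤ 5 so that |w − 5| < 5 forces w > 0, and then √w + √5 > √5.
Hence |√w − √5| < |w − 5|/√5, which is < ϵ once |w − 5| < √5·ϵ.
Take δ = min(5, √5·ϵ). If 0 < |w − 5| < δ then w > 0 and |√w − √5| < |w − 5|/√5 < ϵ.

δ = min(5, √5·ϵ)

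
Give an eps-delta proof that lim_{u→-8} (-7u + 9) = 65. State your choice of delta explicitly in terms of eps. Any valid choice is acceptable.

delta = eps/7

Suppose eps > 0. We need delta > 0 so that 0 < |u + 8| < delta implies |(-7u + 9) − 65| < eps.
Since (-7u + 9) − 65 = -7(u + 8), we have |(-7u + 9) − 65| = 7|u + 8|.
So 7|u + 8| < eps exactly when |u + 8| < eps/7.
Choosing delta = eps/7 gives |(-7u + 9) − 65| = 7|u + 8| < eps whenever |u + 8| < delta.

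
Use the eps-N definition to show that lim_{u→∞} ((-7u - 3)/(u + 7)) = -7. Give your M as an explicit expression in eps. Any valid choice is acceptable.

M = 46/eps

Suppose eps > 0. We seek M > 0 such that u > M implies |(-7u - 3)/(u + 7) + 7| < eps.
(-7u - 3)/(u + 7) + 7 = ((-7u - 3) − (-7)(u + 7)) / ((u + 7)) = 46/((u + 7)).
For u > 0 we have u + 7 > u, so |(-7u - 3)/(u + 7) + 7| = 46/((u + 7)) < 46/(u) = 46/u.
Thus |(-7u - 3)/(u + 7) + 7| < eps whenever u > 46/eps.
Take M = 46/eps. If u > M then |(-7u - 3)/(u + 7) + 7| < 46/u < eps.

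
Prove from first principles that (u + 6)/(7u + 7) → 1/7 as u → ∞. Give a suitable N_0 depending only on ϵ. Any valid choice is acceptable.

N_0 = (5/7)/ϵ

Fix ϵ > 0. We seek N_0 > 0 such that u > N_0 implies |(u + 6)/(7u + 7) − (1/7)| < ϵ.
(u + 6)/(7u + 7) − (1/7) = (7(u + 6) − (7u + 7)) / (7(7u + 7)) = 35/(7(7u + 7)).
For u > 0 we have 7u + 7 > 7u, so |(u + 6)/(7u + 7) − (1/7)| = 35/(7(7u + 7)) < 35/(7·7u) = (5/7)/u.
Thus |(u + 6)/(7u + 7) − (1/7)| < ϵ whenever u > (5/7)/ϵ.
Take N_0 = (5/7)/ϵ. If u > N_0 then |(u + 6)/(7u + 7) − (1/7)| < (5/7)/u < ϵ.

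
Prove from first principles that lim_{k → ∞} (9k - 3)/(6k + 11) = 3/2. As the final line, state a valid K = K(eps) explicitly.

K = (13/4)/eps

Fix eps > 0. For k ≥ 1, |(9k - 3)/(6k + 11) − (3/2)| = |-117|/(6(6k + 11)) = 117/(6(6k + 11)).
Since 6k + 11 ≥ 6k for k ≥ 1, this is ≤ 117/(6·6k) = (13/4)/k.
So |(9k - 3)/(6k + 11) − (3/2)| < eps whenever k > (13/4)/eps.
Take K = (13/4)/eps. If k > K then |(9k - 3)/(6k + 11) − (3/2)| ≤ (13/4)/k < eps.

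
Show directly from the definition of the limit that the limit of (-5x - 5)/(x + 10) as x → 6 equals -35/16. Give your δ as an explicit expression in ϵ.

Suppose ϵ > 0. We want δ > 0 with 0 < |x − 6| < δ ⇒ |(-5x - 5)/(x + 10) + 35/16| < ϵ.
Combining over a common denominator, (-5x - 5)/(x + 10) + 35/16 = [(-5x - 5)·16 − (-35)·(x + 10)] / [16·(x + 10)] = -45(x − 6) / (16(x + 10)).
So |(-5x - 5)/(x + 10) + 35/16| = 45|x − 6| / (16·|x + 10|).
Require δ ≤ 8, so |x + 10| ≥ |16| − |x − 6| > 16 − 8 = 8.
Hence |(-5x - 5)/(x + 10) + 35/16| < 45|x − 6|/(16·8) = (45/128)|x − 6|, which is < ϵ once |x − 6| < (128/45)ϵ.
Take δ = min(8, (128/45)ϵ). Then 0 < |x − 6| < δ forces both bounds, so |(-5x - 5)/(x + 10) + 35/16| < ϵ.

δ = min(8, (128/45)ϵ)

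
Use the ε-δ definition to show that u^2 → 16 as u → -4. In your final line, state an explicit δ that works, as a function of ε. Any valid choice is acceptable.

Fix ε > 0. We seek δ > 0 with 0 < |u + 4| < δ ⇒ |u^2 − 16| < ε.
Factor: u^2 − 16 = (u + 4)(u - 4), so |u^2 − 16| = |u + 4|·|u - 4|.
Restrict δ ≤ 1. Then |u + 4| < 1 gives |u| < 5, so by the triangle inequality |u - 4| ≤ 5 + 4 = 9.
Hence |u^2 − 16| ≤ 9|u + 4|, which is < ε once |u + 4| < ε/9.
Take δ = min(1, ε/9). If 0 < |u + 4| < δ then both bounds hold and |u^2 − 16| ≤ 9|u + 4| < 9·(ε/9) = ε.

δ = min(1, ε/9)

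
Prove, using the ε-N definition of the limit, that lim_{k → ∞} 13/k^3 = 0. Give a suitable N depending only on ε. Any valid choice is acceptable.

Let ε > 0. For k ≥ 1, |13/k^3 − 0| = 13/k^3.
13/k^3 < ε ⇔ k^3 > 13/ε ⇔ k > (13/ε)^{1/3}.
Take N = (13/ε)^{1/3}. Then k > N implies 13/k^3 < ε.

N = (13/ε)^{1/3}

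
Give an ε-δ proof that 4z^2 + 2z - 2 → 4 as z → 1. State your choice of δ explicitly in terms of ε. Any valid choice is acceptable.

Let ε > 0. We want δ > 0 such that 0 < |z − 1| < δ implies |(4z^2 + 2z - 2) − 4| < ε.
(4z^2 + 2z - 2) − 4 = 4z^2 + 2z - 6 = (z − 1)(4z + 6).
So |(4z^2 + 2z - 2) − 4| = |z − 1|·|4z + 6|.
Require δ ≤ 2. Then |z − 1| < 2 gives |z| < 3, and by the triangle inequality |4z + 6| ≤ 4·3 + 6 = 18.
Hence |(4z^2 + 2z - 2) − 4| ≤ 18|z − 1| < ε provided |z − 1| < ε/18.
Take δ = min(2, ε/18). Then 0 < |z − 1| < δ gives both |z − 1| < 2 and |z − 1| < ε/18, so |(4z^2 + 2z - 2) − 4| < ε.

δ = min(2, ε/18)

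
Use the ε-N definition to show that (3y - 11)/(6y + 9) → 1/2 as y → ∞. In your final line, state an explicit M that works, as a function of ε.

M = (31/12)/ε

Suppose ε > 0. We seek M > 0 such that y > M implies |(3y - 11)/(6y + 9) − (1/2)| < ε.
(3y - 11)/(6y + 9) − (1/2) = (6(3y - 11) − 3(6y + 9)) / (6(6y + 9)) = -93/(6(6y + 9)).
For y > 0 we have 6y + 9 > 6y, so |(3y - 11)/(6y + 9) − (1/2)| = 93/(6(6y + 9)) < 93/(6·6y) = (31/12)/y.
Thus |(3y - 11)/(6y + 9) − (1/2)| < ε whenever y > (31/12)/ε.
Take M = (31/12)/ε. If y > M then |(3y - 11)/(6y + 9) − (1/2)| < (31/12)/y < ε.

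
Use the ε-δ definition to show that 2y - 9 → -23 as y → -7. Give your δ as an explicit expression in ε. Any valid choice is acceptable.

δ = ε/2

Let ε > 0 be given. We need δ > 0 so that 0 < |y + 7| < δ implies |(2y - 9) + 23| < ε.
Since (2y - 9) + 23 = 2(y + 7), we have |(2y - 9) + 23| = 2|y + 7|.
So 2|y + 7| < ε exactly when |y + 7| < ε/2.
Take δ = ε/2. If 0 < |y + 7| < δ then |(2y - 9) + 23| = 2|y + 7| < 2·(ε/2) = ε.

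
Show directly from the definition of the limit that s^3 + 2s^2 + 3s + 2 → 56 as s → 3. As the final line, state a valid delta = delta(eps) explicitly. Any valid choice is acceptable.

delta = min(1, eps/54)

Fix eps > 0. We want delta > 0 such that 0 < |s − 3| < delta implies |(s^3 + 2s^2 + 3s + 2) − 56| < eps.
(s^3 + 2s^2 + 3s + 2) − 56 = s^3 + 2s^2 + 3s - 54 = (s − 3)(s^2 + 5s + 18).
So |(s^3 + 2s^2 + 3s + 2) − 56| = |s − 3|·|s^2 + 5s + 18|.
Require delta ≤ 1. Then |s − 3| < 1 gives |s| < 4, and by the triangle inequality |s^2 + 5s + 18| ≤ 4^2 + 5·4 + 18 = 54.
Hence |(s^3 + 2s^2 + 3s + 2) − 56| ≤ 54|s − 3| < eps provided |s − 3| < eps/54.
Choosing delta = min(1, eps/54) ensures both conditions, hence |(s^3 + 2s^2 + 3s + 2) − 56| < eps.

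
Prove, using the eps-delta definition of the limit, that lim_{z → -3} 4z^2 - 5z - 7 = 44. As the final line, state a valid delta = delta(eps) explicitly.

delta = min(1, eps/33)

Suppose eps > 0. We want delta > 0 such that 0 < |z + 3| < delta implies |(4z^2 - 5z - 7) − 44| < eps.
(4z^2 - 5z - 7) − 44 = 4z^2 - 5z - 51 = (z + 3)(4z - 17).
So |(4z^2 - 5z - 7) − 44| = |z + 3|·|4z - 17|.
Assume first that |z + 3| < 1, so |z| < 4. Then |4z - 17| ≤ 4·4 + 17 = 33.
Hence |(4z^2 - 5z - 7) − 44| ≤ 33|z + 3| < eps provided |z + 3| < eps/33.
Take delta = min(1, eps/33). Then 0 < |z + 3| < delta gives both |z + 3| < 1 and |z + 3| < eps/33, so |(4z^2 - 5z - 7) − 44| < eps.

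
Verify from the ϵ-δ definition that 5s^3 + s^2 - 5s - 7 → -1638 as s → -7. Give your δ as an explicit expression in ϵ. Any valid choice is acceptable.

Let ϵ > 0. We want δ > 0 such that 0 < |s + 7| < δ implies |(5s^3 + s^2 - 5s - 7) + 1638| < ϵ.
(5s^3 + s^2 - 5s - 7) + 1638 = 5s^3 + s^2 - 5s + 1631 = (s + 7)(5s^2 - 34s + 233).
So |(5s^3 + s^2 - 5s - 7) + 1638| = |s + 7|·|5s^2 - 34s + 233|.
Assume first that |s + 7| < 2, so |s| < 9. Then |5s^2 - 34s + 233| ≤ 5·9^2 + 34·9 + 233 = 944.
Hence |(5s^3 + s^2 - 5s - 7) + 1638| ≤ 944|s + 7| < ϵ provided |s + 7| < ϵ/944.
Choosing δ = min(2, ϵ/944) ensures both conditions, hence |(5s^3 + s^2 - 5s - 7) + 1638| < ϵ.

δ = min(2, ϵ/944)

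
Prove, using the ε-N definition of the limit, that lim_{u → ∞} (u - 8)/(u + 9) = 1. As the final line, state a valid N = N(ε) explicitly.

Fix ε > 0. We seek N > 0 such that u > N implies |(u - 8)/(u + 9) − 1| < ε.
(u - 8)/(u + 9) − 1 = ((u - 8) − (u + 9)) / ((u + 9)) = -17/((u + 9)).
For u > 0 we have u + 9 > u, so |(u - 8)/(u + 9) − 1| = 17/((u + 9)) < 17/(u) = 17/u.
Thus |(u - 8)/(u + 9) − 1| < ε whenever u > 17/ε.
Take N = 17/ε. If u > N then |(u - 8)/(u + 9) − 1| < 17/u < ε.

N = 17/ε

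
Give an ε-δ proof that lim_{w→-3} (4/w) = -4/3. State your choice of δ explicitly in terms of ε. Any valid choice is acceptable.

δ = min(3/2, (9/8)ε)

Let ε > 0. We seek δ > 0 such that 0 < |w + 3| < δ implies |4/w + 4/3| < ε.
|4/w + 4/3| = 4·|-3 − w|/(3·|w|) = 4|w + 3|/(3|w|).
Restrict δ ≤ 3/2. Then |w + 3| < 3/2 gives |w| > 3/2, so 3|w| > 9/2.
Then |4/w + 4/3| < 4|w + 3|/(9/2), which is < ε when |w + 3| < (9/8)ε.
Take δ = min(3/2, (9/8)ε). Then 0 < |w + 3| < δ gives both |w + 3| < 3/2 and |w + 3| < (9/8)ε, so |4/w + 4/3| < ε.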